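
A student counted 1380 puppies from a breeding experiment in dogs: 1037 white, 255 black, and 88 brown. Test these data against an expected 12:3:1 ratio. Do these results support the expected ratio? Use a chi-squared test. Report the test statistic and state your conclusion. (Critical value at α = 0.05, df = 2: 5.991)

Under the 12:3:1 hypothesis (Σ ratio = 16, N = 1380):
  white: 1380 × 12/16 = 1035
  black: 1380 × 3/16 = 258.75
  brown: 1380 × 1/16 = 86.25
χ² = Σ (O − E)² / E
  white: (1037 − 1035)² / 1035 = 0.0039
  black: (255 − 258.75)² / 258.75 = 0.0543
  brown: (88 − 86.25)² / 86.25 = 0.0355
χ² = 0.0039 + 0.0543 + 0.0355 = 0.0937 ≈ 0.094
Degrees of freedom = 3 − 1 = 2; critical value at α = 0.05 is 5.991.
Since 0.094 < 5.991, we fail to reject the null hypothesis — the data are consistent with the 12:3:1 ratio.

0.094; consistent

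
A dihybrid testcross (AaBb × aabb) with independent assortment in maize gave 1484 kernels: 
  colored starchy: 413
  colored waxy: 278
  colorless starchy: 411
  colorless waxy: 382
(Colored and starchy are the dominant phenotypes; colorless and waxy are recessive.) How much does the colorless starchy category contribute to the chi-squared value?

4.313

A dihybrid testcross with independent assortment gives a 1:1:1:1 ratio.
The 1:1:1:1 ratio has 4 parts, so with N = 1484 the expected counts are:
  colored starchy: 1484 × 1/4 = 371
  colored waxy: 1484 × 1/4 = 371
  colorless starchy: 1484 × 1/4 = 371
  colorless waxy: 1484 × 1/4 = 371
Contribution of colorless starchy: (411 − 371)² / 371 = 4.3127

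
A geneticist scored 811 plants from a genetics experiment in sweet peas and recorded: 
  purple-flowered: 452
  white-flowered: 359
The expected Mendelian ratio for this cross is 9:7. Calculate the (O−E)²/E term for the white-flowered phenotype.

0.049

Under the 9:7 hypothesis (Σ ratio = 16, N = 811):
  purple-flowered: 811 × 9/16 = 456.1875
  white-flowered: 811 × 7/16 = 354.8125
Contribution of white-flowered: (359 − 354.8125)² / 354.8125 = 0.0494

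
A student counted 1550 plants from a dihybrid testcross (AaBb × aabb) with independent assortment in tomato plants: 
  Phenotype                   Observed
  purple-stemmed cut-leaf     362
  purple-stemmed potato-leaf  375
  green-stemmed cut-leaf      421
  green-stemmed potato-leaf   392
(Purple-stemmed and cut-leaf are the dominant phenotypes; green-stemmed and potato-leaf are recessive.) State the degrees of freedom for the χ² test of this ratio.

A dihybrid testcross with independent assortment gives a 1:1:1:1 ratio.
A goodness-of-fit test with 4 phenotype classes has df = 4 − 1 = 3.

3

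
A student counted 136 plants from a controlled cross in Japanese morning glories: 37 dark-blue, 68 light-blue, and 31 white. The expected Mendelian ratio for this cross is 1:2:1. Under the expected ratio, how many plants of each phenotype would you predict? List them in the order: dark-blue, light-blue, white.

Under the 1:2:1 hypothesis (Σ ratio = 4, N = 136):
  dark-blue: 136 × 1/4 = 34
  light-blue: 136 × 2/4 = 68
  white: 136 × 1/4 = 34

34, 68, 34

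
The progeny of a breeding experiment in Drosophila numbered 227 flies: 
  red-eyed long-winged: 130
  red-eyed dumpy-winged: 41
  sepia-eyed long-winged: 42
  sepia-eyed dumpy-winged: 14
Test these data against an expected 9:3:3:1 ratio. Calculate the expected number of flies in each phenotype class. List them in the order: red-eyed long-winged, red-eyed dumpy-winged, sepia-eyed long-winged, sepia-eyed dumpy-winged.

127.6875, 42.5625, 42.5625, 14.1875

Total ratio parts = 16. Expected numbers out of 227:
  red-eyed long-winged: 227 × 9/16 = 127.6875
  red-eyed dumpy-winged: 227 × 3/16 = 42.5625
  sepia-eyed long-winged: 227 × 3/16 = 42.5625
  sepia-eyed dumpy-winged: 227 × 1/16 = 14.1875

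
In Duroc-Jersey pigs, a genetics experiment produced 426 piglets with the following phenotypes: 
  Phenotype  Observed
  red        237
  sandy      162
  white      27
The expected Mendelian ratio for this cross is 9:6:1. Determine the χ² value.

0.066

Expected counts for N = 426 under a 9:6:1 ratio (total parts = 16):
  red: 426 × 9/16 = 239.625
  sandy: 426 × 6/16 = 159.75
  white: 426 × 1/16 = 26.625
χ² = Σ (O − E)² / E
  red: (237 − 239.625)² / 239.625 = 0.0288
  sandy: (162 − 159.75)² / 159.75 = 0.0317
  white: (27 − 26.625)² / 26.625 = 0.0053
χ² = 0.0288 + 0.0317 + 0.0053 = 0.0658 ≈ 0.066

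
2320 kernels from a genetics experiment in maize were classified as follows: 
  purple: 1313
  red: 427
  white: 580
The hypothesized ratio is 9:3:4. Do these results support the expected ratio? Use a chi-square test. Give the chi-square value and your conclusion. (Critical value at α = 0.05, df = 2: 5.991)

Under the 9:3:4 hypothesis (Σ ratio = 16, N = 2320):
  purple: 2320 × 9/16 = 1305
  red: 2320 × 3/16 = 435
  white: 2320 × 4/16 = 580
χ² = Σ (O − E)² / E
  purple: (1313 − 1305)² / 1305 = 0.0490
  red: (427 − 435)² / 435 = 0.1471
  white: (580 − 580)² / 580 = 0.0000
χ² = 0.0490 + 0.1471 + 0.0000 = 0.1961 ≈ 0.196
Degrees of freedom = 3 − 1 = 2; critical value at α = 0.05 is 5.991.
Since 0.196 < 5.991, we fail to reject the null hypothesis — the data are consistent with the 9:3:4 ratio.

0.196; consistent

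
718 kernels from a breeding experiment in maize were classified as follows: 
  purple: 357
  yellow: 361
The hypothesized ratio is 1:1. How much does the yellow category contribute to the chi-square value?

0.011

Expected counts for N = 718 under a 1:1 ratio (total parts = 2):
  purple: 718 × 1/2 = 359
  yellow: 718 × 1/2 = 359
Contribution of yellow: (361 − 359)² / 359 = 0.0111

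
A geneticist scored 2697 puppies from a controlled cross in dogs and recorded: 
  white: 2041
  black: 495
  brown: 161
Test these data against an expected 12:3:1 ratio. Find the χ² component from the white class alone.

Total ratio parts = 16. Expected numbers out of 2697:
  white: 2697 × 12/16 = 2022.75
  black: 2697 × 3/16 = 505.6875
  brown: 2697 × 1/16 = 168.5625
Contribution of white: (2041 − 2022.75)² / 2022.75 = 0.1647

0.165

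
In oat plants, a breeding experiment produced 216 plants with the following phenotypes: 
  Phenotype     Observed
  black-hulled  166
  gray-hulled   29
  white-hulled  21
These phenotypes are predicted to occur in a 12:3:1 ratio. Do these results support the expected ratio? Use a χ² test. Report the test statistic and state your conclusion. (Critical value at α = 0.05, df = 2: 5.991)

Total ratio parts = 16. Expected numbers out of 216:
  black-hulled: 216 × 12/16 = 162
  gray-hulled: 216 × 3/16 = 40.5
  white-hulled: 216 × 1/16 = 13.5
χ² = Σ (O − E)² / E
  black-hulled: (166 − 162)² / 162 = 0.0988
  gray-hulled: (29 − 40.5)² / 40.5 = 3.2654
  white-hulled: (21 − 13.5)² / 13.5 = 4.1667
χ² = 0.0988 + 3.2654 + 4.1667 = 7.5309 ≈ 7.531
Degrees of freedom = 3 − 1 = 2; critical value at α = 0.05 is 5.991.
Since 7.531 > 5.991, we reject the null hypothesis — the data do not fit the 12:3:1 ratio.

7.531; not consistent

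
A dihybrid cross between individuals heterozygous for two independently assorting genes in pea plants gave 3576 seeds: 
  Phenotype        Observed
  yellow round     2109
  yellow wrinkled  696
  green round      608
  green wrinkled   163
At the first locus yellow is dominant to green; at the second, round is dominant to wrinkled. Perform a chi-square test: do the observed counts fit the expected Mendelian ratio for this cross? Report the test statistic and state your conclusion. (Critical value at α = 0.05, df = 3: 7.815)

A dihybrid F₂ with independent assortment and complete dominance at both loci gives a 9:3:3:1 phenotypic ratio.
Total ratio parts = 16. Expected numbers out of 3576:
  yellow round: 3576 × 9/16 = 2011.5
  yellow wrinkled: 3576 × 3/16 = 670.5
  green round: 3576 × 3/16 = 670.5
  green wrinkled: 3576 × 1/16 = 223.5
χ² = Σ (O − E)² / E
  yellow round: (2109 − 2011.5)² / 2011.5 = 4.7260
  yellow wrinkled: (696 − 670.5)² / 670.5 = 0.9698
  green round: (608 − 670.5)² / 670.5 = 5.8259
  green wrinkled: (163 − 223.5)² / 223.5 = 16.3770
χ² = 4.7260 + 0.9698 + 5.8259 + 16.3770 = 27.8987 ≈ 27.899
Degrees of freedom = 4 − 1 = 3; critical value at α = 0.05 is 7.815.
Since 27.899 > 7.815, we reject the null hypothesis — the data do not fit the 9:3:3:1 ratio.

27.899; not consistent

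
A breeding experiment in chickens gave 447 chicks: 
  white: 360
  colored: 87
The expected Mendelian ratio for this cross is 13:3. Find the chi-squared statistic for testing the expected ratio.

The 13:3 ratio has 16 parts, so with N = 447 the expected counts are:
  white: 447 × 13/16 = 363.1875
  colored: 447 × 3/16 = 83.8125
χ² = Σ (O − E)² / E
  white: (360 − 363.1875)² / 363.1875 = 0.0280
  colored: (87 − 83.8125)² / 83.8125 = 0.1212
χ² = 0.0280 + 0.1212 = 0.1492 ≈ 0.149

0.149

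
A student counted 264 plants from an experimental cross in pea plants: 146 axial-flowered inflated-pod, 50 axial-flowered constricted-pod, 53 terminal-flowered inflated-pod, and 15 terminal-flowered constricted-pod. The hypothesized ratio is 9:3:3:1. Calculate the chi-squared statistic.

Under the 9:3:3:1 hypothesis (Σ ratio = 16, N = 264):
  axial-flowered inflated-pod: 264 × 9/16 = 148.5
  axial-flowered constricted-pod: 264 × 3/16 = 49.5
  terminal-flowered inflated-pod: 264 × 3/16 = 49.5
  terminal-flowered constricted-pod: 264 × 1/16 = 16.5
χ² = Σ (O − E)² / E
  axial-flowered inflated-pod: (146 − 148.5)² / 148.5 = 0.0421
  axial-flowered constricted-pod: (50 − 49.5)² / 49.5 = 0.0051
  terminal-flowered inflated-pod: (53 − 49.5)² / 49.5 = 0.2475
  terminal-flowered constricted-pod: (15 − 16.5)² / 16.5 = 0.1364
χ² = 0.0421 + 0.0051 + 0.2475 + 0.1364 = 0.4311 ≈ 0.431

0.431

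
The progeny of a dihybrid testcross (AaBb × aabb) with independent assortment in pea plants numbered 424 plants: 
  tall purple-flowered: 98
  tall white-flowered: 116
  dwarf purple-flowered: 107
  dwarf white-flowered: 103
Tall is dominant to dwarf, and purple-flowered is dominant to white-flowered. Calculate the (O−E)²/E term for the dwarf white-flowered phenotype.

0.085

A dihybrid testcross with independent assortment gives a 1:1:1:1 ratio.
Under the 1:1:1:1 hypothesis (Σ ratio = 4, N = 424):
  tall purple-flowered: 424 × 1/4 = 106
  tall white-flowered: 424 × 1/4 = 106
  dwarf purple-flowered: 424 × 1/4 = 106
  dwarf white-flowered: 424 × 1/4 = 106
Contribution of dwarf white-flowered: (103 − 106)² / 106 = 0.0849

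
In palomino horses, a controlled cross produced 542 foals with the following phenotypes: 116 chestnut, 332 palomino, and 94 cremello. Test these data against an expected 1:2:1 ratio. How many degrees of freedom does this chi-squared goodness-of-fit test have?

A goodness-of-fit test with 3 phenotype classes has df = 3 − 1 = 2.

2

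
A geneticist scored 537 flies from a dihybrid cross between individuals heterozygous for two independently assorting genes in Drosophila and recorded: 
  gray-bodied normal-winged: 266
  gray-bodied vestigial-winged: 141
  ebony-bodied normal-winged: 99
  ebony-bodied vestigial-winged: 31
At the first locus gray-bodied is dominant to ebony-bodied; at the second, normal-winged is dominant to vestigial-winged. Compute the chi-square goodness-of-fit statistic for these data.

20.669

A dihybrid F₂ with independent assortment and complete dominance at both loci gives a 9:3:3:1 phenotypic ratio.
Under the 9:3:3:1 hypothesis (Σ ratio = 16, N = 537):
  gray-bodied normal-winged: 537 × 9/16 = 302.0625
  gray-bodied vestigial-winged: 537 × 3/16 = 100.6875
  ebony-bodied normal-winged: 537 × 3/16 = 100.6875
  ebony-bodied vestigial-winged: 537 × 1/16 = 33.5625
χ² = Σ (O − E)² / E
  gray-bodied normal-winged: (266 − 302.0625)² / 302.0625 = 4.3054
  gray-bodied vestigial-winged: (141 − 100.6875)² / 100.6875 = 16.1400
  ebony-bodied normal-winged: (99 − 100.6875)² / 100.6875 = 0.0283
  ebony-bodied vestigial-winged: (31 − 33.5625)² / 33.5625 = 0.1956
χ² = 4.3054 + 16.1400 + 0.0283 + 0.1956 = 20.6693 ≈ 20.669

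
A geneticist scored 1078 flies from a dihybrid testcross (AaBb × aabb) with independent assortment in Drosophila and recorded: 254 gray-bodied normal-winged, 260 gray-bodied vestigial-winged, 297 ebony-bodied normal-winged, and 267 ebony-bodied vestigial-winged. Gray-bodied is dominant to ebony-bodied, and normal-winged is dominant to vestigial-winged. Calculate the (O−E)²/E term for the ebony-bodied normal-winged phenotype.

A dihybrid testcross with independent assortment gives a 1:1:1:1 ratio.
Total ratio parts = 4. Expected numbers out of 1078:
  gray-bodied normal-winged: 1078 × 1/4 = 269.5
  gray-bodied vestigial-winged: 1078 × 1/4 = 269.5
  ebony-bodied normal-winged: 1078 × 1/4 = 269.5
  ebony-bodied vestigial-winged: 1078 × 1/4 = 269.5
Contribution of ebony-bodied normal-winged: (297 − 269.5)² / 269.5 = 2.8061

2.806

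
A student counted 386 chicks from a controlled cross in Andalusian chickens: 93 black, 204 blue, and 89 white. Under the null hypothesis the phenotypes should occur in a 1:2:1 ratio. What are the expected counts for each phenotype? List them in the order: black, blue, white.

96.5, 193, 96.5

Total ratio parts = 4. Expected numbers out of 386:
  black: 386 × 1/4 = 96.5
  blue: 386 × 2/4 = 193
  white: 386 × 1/4 = 96.5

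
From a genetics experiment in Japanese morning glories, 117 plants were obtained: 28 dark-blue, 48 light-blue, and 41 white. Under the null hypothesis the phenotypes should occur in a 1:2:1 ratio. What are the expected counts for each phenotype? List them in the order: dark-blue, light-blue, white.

29.25, 58.5, 29.25

The 1:2:1 ratio has 4 parts, so with N = 117 the expected counts are:
  dark-blue: 117 × 1/4 = 29.25
  light-blue: 117 × 2/4 = 58.5
  white: 117 × 1/4 = 29.25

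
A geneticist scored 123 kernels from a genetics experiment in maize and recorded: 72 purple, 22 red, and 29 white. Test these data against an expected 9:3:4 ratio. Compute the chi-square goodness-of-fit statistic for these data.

The 9:3:4 ratio has 16 parts, so with N = 123 the expected counts are:
  purple: 123 × 9/16 = 69.1875
  red: 123 × 3/16 = 23.0625
  white: 123 × 4/16 = 30.75
χ² = Σ (O − E)² / E
  purple: (72 − 69.1875)² / 69.1875 = 0.1143
  red: (22 − 23.0625)² / 23.0625 = 0.0489
  white: (29 − 30.75)² / 30.75 = 0.0996
χ² = 0.1143 + 0.0489 + 0.0996 = 0.2628 ≈ 0.263

0.263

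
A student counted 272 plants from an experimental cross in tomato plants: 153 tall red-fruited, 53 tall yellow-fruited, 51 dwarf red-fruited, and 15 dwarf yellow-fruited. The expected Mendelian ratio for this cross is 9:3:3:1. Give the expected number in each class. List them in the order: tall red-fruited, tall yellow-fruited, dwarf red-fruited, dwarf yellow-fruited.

Expected counts for N = 272 under a 9:3:3:1 ratio (total parts = 16):
  tall red-fruited: 272 × 9/16 = 153
  tall yellow-fruited: 272 × 3/16 = 51
  dwarf red-fruited: 272 × 3/16 = 51
  dwarf yellow-fruited: 272 × 1/16 = 17

153, 51, 51, 17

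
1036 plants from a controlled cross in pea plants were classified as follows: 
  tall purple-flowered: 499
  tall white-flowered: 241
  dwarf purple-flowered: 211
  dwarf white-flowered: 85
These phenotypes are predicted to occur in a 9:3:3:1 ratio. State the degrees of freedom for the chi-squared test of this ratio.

A goodness-of-fit test with 4 phenotype classes has df = 4 − 1 = 3.

3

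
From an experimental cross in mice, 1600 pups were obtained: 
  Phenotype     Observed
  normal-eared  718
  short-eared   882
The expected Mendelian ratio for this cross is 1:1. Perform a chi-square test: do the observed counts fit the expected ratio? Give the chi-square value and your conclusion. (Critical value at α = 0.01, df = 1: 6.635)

16.810; not consistent

Under the 1:1 hypothesis (Σ ratio = 2, N = 1600):
  normal-eared: 1600 × 1/2 = 800
  short-eared: 1600 × 1/2 = 800
χ² = Σ (O − E)² / E
  normal-eared: (718 − 800)² / 800 = 8.4050
  short-eared: (882 − 800)² / 800 = 8.4050
χ² = 8.4050 + 8.4050 = 16.810
Degrees of freedom = 2 − 1 = 1; critical value at α = 0.01 is 6.635.
Since 16.810 > 6.635, we reject the null hypothesis — the data do not fit the 1:1 ratio.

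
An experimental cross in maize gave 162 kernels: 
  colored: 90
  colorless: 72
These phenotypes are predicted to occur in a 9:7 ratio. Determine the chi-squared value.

0.032

Under the 9:7 hypothesis (Σ ratio = 16, N = 162):
  colored: 162 × 9/16 = 91.125
  colorless: 162 × 7/16 = 70.875
χ² = Σ (O − E)² / E
  colored: (90 − 91.125)² / 91.125 = 0.0139
  colorless: (72 − 70.875)² / 70.875 = 0.0179
χ² = 0.0139 + 0.0179 = 0.0318 ≈ 0.032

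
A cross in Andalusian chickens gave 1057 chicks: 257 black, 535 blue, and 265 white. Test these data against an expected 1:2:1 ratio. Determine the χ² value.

Expected counts for N = 1057 under a 1:2:1 ratio (total parts = 4):
  black: 1057 × 1/4 = 264.25
  blue: 1057 × 2/4 = 528.5
  white: 1057 × 1/4 = 264.25
χ² = Σ (O − E)² / E
  black: (257 − 264.25)² / 264.25 = 0.1989
  blue: (535 − 528.5)² / 528.5 = 0.0799
  white: (265 − 264.25)² / 264.25 = 0.0021
χ² = 0.1989 + 0.0799 + 0.0021 = 0.2809 ≈ 0.281

0.281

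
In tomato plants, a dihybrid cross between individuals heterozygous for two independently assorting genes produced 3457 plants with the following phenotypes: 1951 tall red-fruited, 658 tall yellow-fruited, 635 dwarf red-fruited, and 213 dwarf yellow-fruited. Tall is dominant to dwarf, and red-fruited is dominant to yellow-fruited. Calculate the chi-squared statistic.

0.482

A dihybrid F₂ with independent assortment and complete dominance at both loci gives a 9:3:3:1 phenotypic ratio.
Expected counts for N = 3457 under a 9:3:3:1 ratio (total parts = 16):
  tall red-fruited: 3457 × 9/16 = 1944.5625
  tall yellow-fruited: 3457 × 3/16 = 648.1875
  dwarf red-fruited: 3457 × 3/16 = 648.1875
  dwarf yellow-fruited: 3457 × 1/16 = 216.0625
χ² = Σ (O − E)² / E
  tall red-fruited: (1951 − 1944.5625)² / 1944.5625 = 0.0213
  tall yellow-fruited: (658 − 648.1875)² / 648.1875 = 0.1485
  dwarf red-fruited: (635 − 648.1875)² / 648.1875 = 0.2683
  dwarf yellow-fruited: (213 − 216.0625)² / 216.0625 = 0.0434
χ² = 0.0213 + 0.1485 + 0.2683 + 0.0434 = 0.4815 ≈ 0.482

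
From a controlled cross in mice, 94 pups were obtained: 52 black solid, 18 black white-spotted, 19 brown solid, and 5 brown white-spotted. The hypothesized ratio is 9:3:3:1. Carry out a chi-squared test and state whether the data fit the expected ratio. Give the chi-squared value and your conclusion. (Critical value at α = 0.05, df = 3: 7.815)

Expected counts for N = 94 under a 9:3:3:1 ratio (total parts = 16):
  black solid: 94 × 9/16 = 52.875
  black white-spotted: 94 × 3/16 = 17.625
  brown solid: 94 × 3/16 = 17.625
  brown white-spotted: 94 × 1/16 = 5.875
χ² = Σ (O − E)² / E
  black solid: (52 − 52.875)² / 52.875 = 0.0145
  black white-spotted: (18 − 17.625)² / 17.625 = 0.0080
  brown solid: (19 − 17.625)² / 17.625 = 0.1073
  brown white-spotted: (5 − 5.875)² / 5.875 = 0.1303
χ² = 0.0145 + 0.0080 + 0.1073 + 0.1303 = 0.2601 ≈ 0.260
Degrees of freedom = 4 − 1 = 3; critical value at α = 0.05 is 7.815.
Since 0.260 < 7.815, we fail to reject the null hypothesis — the data are consistent with the 9:3:3:1 ratio.

0.260; consistent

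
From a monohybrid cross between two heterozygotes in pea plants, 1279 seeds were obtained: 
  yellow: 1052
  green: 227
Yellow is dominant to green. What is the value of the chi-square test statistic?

35.872

For a monohybrid cross between heterozygotes with complete dominance, the expected phenotypic ratio is 3:1.
Expected counts for N = 1279 under a 3:1 ratio (total parts = 4):
  yellow: 1279 × 3/4 = 959.25
  green: 1279 × 1/4 = 319.75
χ² = Σ (O − E)² / E
  yellow: (1052 − 959.25)² / 959.25 = 8.9680
  green: (227 − 319.75)² / 319.75 = 26.9040
χ² = 8.9680 + 26.9040 = 35.872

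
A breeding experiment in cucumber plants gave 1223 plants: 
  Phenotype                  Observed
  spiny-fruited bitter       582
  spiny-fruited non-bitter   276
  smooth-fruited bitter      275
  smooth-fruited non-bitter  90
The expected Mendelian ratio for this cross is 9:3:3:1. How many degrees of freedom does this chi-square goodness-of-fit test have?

A goodness-of-fit test with 4 phenotype classes has df = 4 − 1 = 3.

3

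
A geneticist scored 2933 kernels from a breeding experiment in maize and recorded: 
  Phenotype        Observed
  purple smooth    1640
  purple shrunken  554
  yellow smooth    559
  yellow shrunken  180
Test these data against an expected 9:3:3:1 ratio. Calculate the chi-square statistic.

0.298

Expected counts for N = 2933 under a 9:3:3:1 ratio (total parts = 16):
  purple smooth: 2933 × 9/16 = 1649.8125
  purple shrunken: 2933 × 3/16 = 549.9375
  yellow smooth: 2933 × 3/16 = 549.9375
  yellow shrunken: 2933 × 1/16 = 183.3125
χ² = Σ (O − E)² / E
  purple smooth: (1640 − 1649.8125)² / 1649.8125 = 0.0584
  purple shrunken: (554 − 549.9375)² / 549.9375 = 0.0300
  yellow smooth: (559 − 549.9375)² / 549.9375 = 0.1493
  yellow shrunken: (180 − 183.3125)² / 183.3125 = 0.0599
χ² = 0.0584 + 0.0300 + 0.1493 + 0.0599 = 0.2976 ≈ 0.298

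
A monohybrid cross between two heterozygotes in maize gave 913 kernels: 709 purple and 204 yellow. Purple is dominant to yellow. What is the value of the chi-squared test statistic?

For a monohybrid cross between heterozygotes with complete dominance, the expected phenotypic ratio is 3:1.
Expected counts for N = 913 under a 3:1 ratio (total parts = 4):
  purple: 913 × 3/4 = 684.75
  yellow: 913 × 1/4 = 228.25
χ² = Σ (O − E)² / E
  purple: (709 − 684.75)² / 684.75 = 0.8588
  yellow: (204 − 228.25)² / 228.25 = 2.5764
χ² = 0.8588 + 2.5764 = 3.4352 ≈ 3.435

3.435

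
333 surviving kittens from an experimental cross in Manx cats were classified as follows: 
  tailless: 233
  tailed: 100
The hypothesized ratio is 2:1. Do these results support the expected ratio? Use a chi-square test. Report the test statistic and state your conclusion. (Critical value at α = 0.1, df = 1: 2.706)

1.635; consistent

Under the 2:1 hypothesis (Σ ratio = 3, N = 333):
  tailless: 333 × 2/3 = 222
  tailed: 333 × 1/3 = 111
χ² = Σ (O − E)² / E
  tailless: (233 − 222)² / 222 = 0.5450
  tailed: (100 − 111)² / 111 = 1.0901
χ² = 0.5450 + 1.0901 = 1.6351 ≈ 1.635
Degrees of freedom = 2 − 1 = 1; critical value at α = 0.1 is 2.706.
Since 1.635 < 2.706, we fail to reject the null hypothesis — the data are consistent with the 2:1 ratio.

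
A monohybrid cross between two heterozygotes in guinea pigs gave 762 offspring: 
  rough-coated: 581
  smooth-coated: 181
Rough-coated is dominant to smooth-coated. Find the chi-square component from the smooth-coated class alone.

0.474

For a monohybrid cross between heterozygotes with complete dominance, the expected phenotypic ratio is 3:1.
Expected counts for N = 762 under a 3:1 ratio (total parts = 4):
  rough-coated: 762 × 3/4 = 571.5
  smooth-coated: 762 × 1/4 = 190.5
Contribution of smooth-coated: (181 − 190.5)² / 190.5 = 0.4738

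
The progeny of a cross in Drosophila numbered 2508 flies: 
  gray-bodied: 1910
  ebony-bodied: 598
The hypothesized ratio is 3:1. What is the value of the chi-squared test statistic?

1.788

The 3:1 ratio has 4 parts, so with N = 2508 the expected counts are:
  gray-bodied: 2508 × 3/4 = 1881
  ebony-bodied: 2508 × 1/4 = 627
χ² = Σ (O − E)² / E
  gray-bodied: (1910 − 1881)² / 1881 = 0.4471
  ebony-bodied: (598 − 627)² / 627 = 1.3413
χ² = 0.4471 + 1.3413 = 1.7884 ≈ 1.788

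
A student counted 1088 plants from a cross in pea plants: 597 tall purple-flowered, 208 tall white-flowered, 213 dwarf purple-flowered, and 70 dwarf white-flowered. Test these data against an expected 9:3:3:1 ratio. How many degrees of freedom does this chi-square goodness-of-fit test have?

3

A goodness-of-fit test with 4 phenotype classes has df = 4 − 1 = 3.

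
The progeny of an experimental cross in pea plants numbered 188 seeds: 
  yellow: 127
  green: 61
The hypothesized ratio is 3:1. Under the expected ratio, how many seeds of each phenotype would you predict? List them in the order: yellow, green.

141, 47

Expected counts for N = 188 under a 3:1 ratio (total parts = 4):
  yellow: 188 × 3/4 = 141
  green: 188 × 1/4 = 47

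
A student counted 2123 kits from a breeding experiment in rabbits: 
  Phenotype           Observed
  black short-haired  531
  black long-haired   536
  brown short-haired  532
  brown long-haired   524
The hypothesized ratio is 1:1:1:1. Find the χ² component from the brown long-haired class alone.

Under the 1:1:1:1 hypothesis (Σ ratio = 4, N = 2123):
  black short-haired: 2123 × 1/4 = 530.75
  black long-haired: 2123 × 1/4 = 530.75
  brown short-haired: 2123 × 1/4 = 530.75
  brown long-haired: 2123 × 1/4 = 530.75
Contribution of brown long-haired: (524 − 530.75)² / 530.75 = 0.0858

0.086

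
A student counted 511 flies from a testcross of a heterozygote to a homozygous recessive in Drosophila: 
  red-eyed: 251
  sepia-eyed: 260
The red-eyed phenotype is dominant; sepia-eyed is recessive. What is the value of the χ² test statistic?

A testcross of a heterozygote (Aa × aa) gives a 1:1 phenotypic ratio.
The 1:1 ratio has 2 parts, so with N = 511 the expected counts are:
  red-eyed: 511 × 1/2 = 255.5
  sepia-eyed: 511 × 1/2 = 255.5
χ² = Σ (O − E)² / E
  red-eyed: (251 − 255.5)² / 255.5 = 0.0793
  sepia-eyed: (260 − 255.5)² / 255.5 = 0.0793
χ² = 0.0793 + 0.0793 = 0.1586 ≈ 0.159

0.159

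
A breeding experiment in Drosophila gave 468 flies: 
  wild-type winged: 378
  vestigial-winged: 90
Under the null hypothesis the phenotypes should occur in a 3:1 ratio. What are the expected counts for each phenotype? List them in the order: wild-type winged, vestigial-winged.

The 3:1 ratio has 4 parts, so with N = 468 the expected counts are:
  wild-type winged: 468 × 3/4 = 351
  vestigial-winged: 468 × 1/4 = 117

351, 117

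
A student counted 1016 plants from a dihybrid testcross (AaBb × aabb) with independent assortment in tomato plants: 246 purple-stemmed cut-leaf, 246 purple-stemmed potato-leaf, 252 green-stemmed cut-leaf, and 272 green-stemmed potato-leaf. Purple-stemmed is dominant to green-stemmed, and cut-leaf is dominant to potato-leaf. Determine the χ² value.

A dihybrid testcross with independent assortment gives a 1:1:1:1 ratio.
Total ratio parts = 4. Expected numbers out of 1016:
  purple-stemmed cut-leaf: 1016 × 1/4 = 254
  purple-stemmed potato-leaf: 1016 × 1/4 = 254
  green-stemmed cut-leaf: 1016 × 1/4 = 254
  green-stemmed potato-leaf: 1016 × 1/4 = 254
χ² = Σ (O − E)² / E
  purple-stemmed cut-leaf: (246 − 254)² / 254 = 0.2520
  purple-stemmed potato-leaf: (246 − 254)² / 254 = 0.2520
  green-stemmed cut-leaf: (252 − 254)² / 254 = 0.0157
  green-stemmed potato-leaf: (272 − 254)² / 254 = 1.2756
χ² = 0.2520 + 0.2520 + 0.0157 + 1.2756 = 1.7953 ≈ 1.795

1.795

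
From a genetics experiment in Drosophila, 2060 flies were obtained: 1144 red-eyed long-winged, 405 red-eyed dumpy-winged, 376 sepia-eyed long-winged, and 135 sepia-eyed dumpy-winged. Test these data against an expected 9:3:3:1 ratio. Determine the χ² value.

Under the 9:3:3:1 hypothesis (Σ ratio = 16, N = 2060):
  red-eyed long-winged: 2060 × 9/16 = 1158.75
  red-eyed dumpy-winged: 2060 × 3/16 = 386.25
  sepia-eyed long-winged: 2060 × 3/16 = 386.25
  sepia-eyed dumpy-winged: 2060 × 1/16 = 128.75
χ² = Σ (O − E)² / E
  red-eyed long-winged: (1144 − 1158.75)² / 1158.75 = 0.1878
  red-eyed dumpy-winged: (405 − 386.25)² / 386.25 = 0.9102
  sepia-eyed long-winged: (376 − 386.25)² / 386.25 = 0.2720
  sepia-eyed dumpy-winged: (135 − 128.75)² / 128.75 = 0.3034
χ² = 0.1878 + 0.9102 + 0.2720 + 0.3034 = 1.6734 ≈ 1.673

1.673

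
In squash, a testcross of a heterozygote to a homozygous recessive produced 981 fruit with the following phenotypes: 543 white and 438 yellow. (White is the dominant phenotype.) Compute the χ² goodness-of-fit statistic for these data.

A testcross of a heterozygote (Aa × aa) gives a 1:1 phenotypic ratio.
Expected counts for N = 981 under a 1:1 ratio (total parts = 2):
  white: 981 × 1/2 = 490.5
  yellow: 981 × 1/2 = 490.5
χ² = Σ (O − E)² / E
  white: (543 − 490.5)² / 490.5 = 5.6193
  yellow: (438 − 490.5)² / 490.5 = 5.6193
χ² = 5.6193 + 5.6193 = 11.2386 ≈ 11.239

11.239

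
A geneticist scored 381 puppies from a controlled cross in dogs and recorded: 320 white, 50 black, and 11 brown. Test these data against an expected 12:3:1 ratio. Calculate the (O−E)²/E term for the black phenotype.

6.433

Total ratio parts = 16. Expected numbers out of 381:
  white: 381 × 12/16 = 285.75
  black: 381 × 3/16 = 71.4375
  brown: 381 × 1/16 = 23.8125
Contribution of black: (50 − 71.4375)² / 71.4375 = 6.4331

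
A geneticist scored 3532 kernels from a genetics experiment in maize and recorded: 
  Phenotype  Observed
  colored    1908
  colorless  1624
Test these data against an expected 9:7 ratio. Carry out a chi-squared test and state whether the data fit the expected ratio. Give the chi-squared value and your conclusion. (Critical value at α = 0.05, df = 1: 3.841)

7.135; not consistent

Expected counts for N = 3532 under a 9:7 ratio (total parts = 16):
  colored: 3532 × 9/16 = 1986.75
  colorless: 3532 × 7/16 = 1545.25
χ² = Σ (O − E)² / E
  colored: (1908 − 1986.75)² / 1986.75 = 3.1215
  colorless: (1624 − 1545.25)² / 1545.25 = 4.0133
χ² = 3.1215 + 4.0133 = 7.1348 ≈ 7.135
Degrees of freedom = 2 − 1 = 1; critical value at α = 0.05 is 3.841.
Since 7.135 > 3.841, we reject the null hypothesis — the data do not fit the 9:7 ratio.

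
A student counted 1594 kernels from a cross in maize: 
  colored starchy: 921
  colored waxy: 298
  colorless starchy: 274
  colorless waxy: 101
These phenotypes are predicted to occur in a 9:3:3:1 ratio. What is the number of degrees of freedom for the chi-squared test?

3

A goodness-of-fit test with 4 phenotype classes has df = 4 − 1 = 3.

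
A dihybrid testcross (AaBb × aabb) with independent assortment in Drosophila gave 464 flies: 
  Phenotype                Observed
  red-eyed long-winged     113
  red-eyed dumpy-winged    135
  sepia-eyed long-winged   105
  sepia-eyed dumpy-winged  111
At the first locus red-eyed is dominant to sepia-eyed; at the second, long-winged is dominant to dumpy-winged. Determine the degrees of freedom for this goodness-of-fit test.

A dihybrid testcross with independent assortment gives a 1:1:1:1 ratio.
A goodness-of-fit test with 4 phenotype classes has df = 4 − 1 = 3.

3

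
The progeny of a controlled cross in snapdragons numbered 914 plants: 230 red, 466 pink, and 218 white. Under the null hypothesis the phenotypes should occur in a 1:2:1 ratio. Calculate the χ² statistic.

Under the 1:2:1 hypothesis (Σ ratio = 4, N = 914):
  red: 914 × 1/4 = 228.5
  pink: 914 × 2/4 = 457
  white: 914 × 1/4 = 228.5
χ² = Σ (O − E)² / E
  red: (230 − 228.5)² / 228.5 = 0.0098
  pink: (466 − 457)² / 457 = 0.1772
  white: (218 − 228.5)² / 228.5 = 0.4825
χ² = 0.0098 + 0.1772 + 0.4825 = 0.6695 ≈ 0.670

0.670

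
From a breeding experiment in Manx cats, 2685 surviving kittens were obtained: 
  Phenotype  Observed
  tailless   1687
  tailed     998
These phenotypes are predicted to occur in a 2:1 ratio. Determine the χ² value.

17.780

Expected counts for N = 2685 under a 2:1 ratio (total parts = 3):
  tailless: 2685 × 2/3 = 1790
  tailed: 2685 × 1/3 = 895
χ² = Σ (O − E)² / E
  tailless: (1687 − 1790)² / 1790 = 5.9268
  tailed: (998 − 895)² / 895 = 11.8536
χ² = 5.9268 + 11.8536 = 17.7804 ≈ 17.780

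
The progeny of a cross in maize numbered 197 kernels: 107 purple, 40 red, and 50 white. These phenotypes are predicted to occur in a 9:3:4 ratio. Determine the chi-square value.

Expected counts for N = 197 under a 9:3:4 ratio (total parts = 16):
  purple: 197 × 9/16 = 110.8125
  red: 197 × 3/16 = 36.9375
  white: 197 × 4/16 = 49.25
χ² = Σ (O − E)² / E
  purple: (107 − 110.8125)² / 110.8125 = 0.1312
  red: (40 − 36.9375)² / 36.9375 = 0.2539
  white: (50 − 49.25)² / 49.25 = 0.0114
χ² = 0.1312 + 0.2539 + 0.0114 = 0.3965 ≈ 0.397

0.397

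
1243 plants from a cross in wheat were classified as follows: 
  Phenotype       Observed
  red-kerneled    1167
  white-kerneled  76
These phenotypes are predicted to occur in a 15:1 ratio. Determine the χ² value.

Under the 15:1 hypothesis (Σ ratio = 16, N = 1243):
  red-kerneled: 1243 × 15/16 = 1165.3125
  white-kerneled: 1243 × 1/16 = 77.6875
χ² = Σ (O − E)² / E
  red-kerneled: (1167 − 1165.3125)² / 1165.3125 = 0.0024
  white-kerneled: (76 − 77.6875)² / 77.6875 = 0.0367
χ² = 0.0024 + 0.0367 = 0.0391 ≈ 0.039

0.039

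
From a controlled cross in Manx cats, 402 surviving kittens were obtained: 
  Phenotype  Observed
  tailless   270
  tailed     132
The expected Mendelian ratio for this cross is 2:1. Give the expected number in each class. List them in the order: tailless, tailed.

268, 134

The 2:1 ratio has 3 parts, so with N = 402 the expected counts are:
  tailless: 402 × 2/3 = 268
  tailed: 402 × 1/3 = 134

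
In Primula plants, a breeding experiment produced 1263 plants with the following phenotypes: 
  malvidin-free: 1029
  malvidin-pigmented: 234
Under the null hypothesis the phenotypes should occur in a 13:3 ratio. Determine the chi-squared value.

Under the 13:3 hypothesis (Σ ratio = 16, N = 1263):
  malvidin-free: 1263 × 13/16 = 1026.1875
  malvidin-pigmented: 1263 × 3/16 = 236.8125
χ² = Σ (O − E)² / E
  malvidin-free: (1029 − 1026.1875)² / 1026.1875 = 0.0077
  malvidin-pigmented: (234 − 236.8125)² / 236.8125 = 0.0334
χ² = 0.0077 + 0.0334 = 0.0411 ≈ 0.041

0.041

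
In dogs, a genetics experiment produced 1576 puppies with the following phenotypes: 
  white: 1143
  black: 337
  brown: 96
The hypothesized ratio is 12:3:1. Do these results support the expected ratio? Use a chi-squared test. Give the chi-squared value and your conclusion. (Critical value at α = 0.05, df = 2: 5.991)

Expected counts for N = 1576 under a 12:3:1 ratio (total parts = 16):
  white: 1576 × 12/16 = 1182
  black: 1576 × 3/16 = 295.5
  brown: 1576 × 1/16 = 98.5
χ² = Σ (O − E)² / E
  white: (1143 − 1182)² / 1182 = 1.2868
  black: (337 − 295.5)² / 295.5 = 5.8283
  brown: (96 − 98.5)² / 98.5 = 0.0635
χ² = 1.2868 + 5.8283 + 0.0635 = 7.1786 ≈ 7.179
Degrees of freedom = 3 − 1 = 2; critical value at α = 0.05 is 5.991.
Since 7.179 > 5.991, we reject the null hypothesis — the data do not fit the 12:3:1 ratio.

7.179; not consistent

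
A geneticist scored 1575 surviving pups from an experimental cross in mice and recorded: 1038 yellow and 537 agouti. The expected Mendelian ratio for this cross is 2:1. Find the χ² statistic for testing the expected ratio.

Expected counts for N = 1575 under a 2:1 ratio (total parts = 3):
  yellow: 1575 × 2/3 = 1050
  agouti: 1575 × 1/3 = 525
χ² = Σ (O − E)² / E
  yellow: (1038 − 1050)² / 1050 = 0.1371
  agouti: (537 − 525)² / 525 = 0.2743
χ² = 0.1371 + 0.2743 = 0.4114 ≈ 0.411

0.411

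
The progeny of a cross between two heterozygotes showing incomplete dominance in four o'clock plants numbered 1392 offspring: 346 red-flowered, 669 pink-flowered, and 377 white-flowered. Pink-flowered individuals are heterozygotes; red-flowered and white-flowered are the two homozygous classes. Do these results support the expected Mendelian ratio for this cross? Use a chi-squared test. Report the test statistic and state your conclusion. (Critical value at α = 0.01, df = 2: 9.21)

With incomplete dominance, a heterozygote × heterozygote cross gives a 1:2:1 phenotypic ratio.
Expected counts for N = 1392 under a 1:2:1 ratio (total parts = 4):
  red-flowered: 1392 × 1/4 = 348
  pink-flowered: 1392 × 2/4 = 696
  white-flowered: 1392 × 1/4 = 348
χ² = Σ (O − E)² / E
  red-flowered: (346 − 348)² / 348 = 0.0115
  pink-flowered: (669 − 696)² / 696 = 1.0474
  white-flowered: (377 − 348)² / 348 = 2.4167
χ² = 0.0115 + 1.0474 + 2.4167 = 3.4756 ≈ 3.476
Degrees of freedom = 3 − 1 = 2; critical value at α = 0.01 is 9.21.
Since 3.476 < 9.21, we fail to reject the null hypothesis — the data are consistent with the 1:2:1 ratio.

3.476; consistent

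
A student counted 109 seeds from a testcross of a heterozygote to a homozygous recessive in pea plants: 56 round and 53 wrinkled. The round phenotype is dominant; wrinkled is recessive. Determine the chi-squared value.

A testcross of a heterozygote (Aa × aa) gives a 1:1 phenotypic ratio.
Expected counts for N = 109 under a 1:1 ratio (total parts = 2):
  round: 109 × 1/2 = 54.5
  wrinkled: 109 × 1/2 = 54.5
χ² = Σ (O − E)² / E
  round: (56 − 54.5)² / 54.5 = 0.0413
  wrinkled: (53 − 54.5)² / 54.5 = 0.0413
χ² = 0.0413 + 0.0413 = 0.0826 ≈ 0.083

0.083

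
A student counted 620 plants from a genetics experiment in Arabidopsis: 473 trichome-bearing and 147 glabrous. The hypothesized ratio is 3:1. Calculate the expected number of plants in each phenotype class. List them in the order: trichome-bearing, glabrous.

465, 155

Total ratio parts = 4. Expected numbers out of 620:
  trichome-bearing: 620 × 3/4 = 465
  glabrous: 620 × 1/4 = 155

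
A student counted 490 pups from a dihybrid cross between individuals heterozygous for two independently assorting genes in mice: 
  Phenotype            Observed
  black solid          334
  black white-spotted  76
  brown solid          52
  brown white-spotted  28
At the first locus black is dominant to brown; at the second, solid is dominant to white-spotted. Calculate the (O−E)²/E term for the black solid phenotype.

12.363

A dihybrid F₂ with independent assortment and complete dominance at both loci gives a 9:3:3:1 phenotypic ratio.
Expected counts for N = 490 under a 9:3:3:1 ratio (total parts = 16):
  black solid: 490 × 9/16 = 275.625
  black white-spotted: 490 × 3/16 = 91.875
  brown solid: 490 × 3/16 = 91.875
  brown white-spotted: 490 × 1/16 = 30.625
Contribution of black solid: (334 − 275.625)² / 275.625 = 12.3633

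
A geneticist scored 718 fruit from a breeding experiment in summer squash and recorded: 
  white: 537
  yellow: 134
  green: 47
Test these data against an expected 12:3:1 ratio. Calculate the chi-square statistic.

The 12:3:1 ratio has 16 parts, so with N = 718 the expected counts are:
  white: 718 × 12/16 = 538.5
  yellow: 718 × 3/16 = 134.625
  green: 718 × 1/16 = 44.875
χ² = Σ (O − E)² / E
  white: (537 − 538.5)² / 538.5 = 0.0042
  yellow: (134 − 134.625)² / 134.625 = 0.0029
  green: (47 − 44.875)² / 44.875 = 0.1006
χ² = 0.0042 + 0.0029 + 0.1006 = 0.1077 ≈ 0.108

0.108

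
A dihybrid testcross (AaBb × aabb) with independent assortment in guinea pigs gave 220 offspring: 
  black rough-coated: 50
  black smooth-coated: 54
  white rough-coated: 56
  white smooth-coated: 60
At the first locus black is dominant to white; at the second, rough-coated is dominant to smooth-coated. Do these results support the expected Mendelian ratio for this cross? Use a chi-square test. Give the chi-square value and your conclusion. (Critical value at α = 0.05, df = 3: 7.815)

A dihybrid testcross with independent assortment gives a 1:1:1:1 ratio.
Expected counts for N = 220 under a 1:1:1:1 ratio (total parts = 4):
  black rough-coated: 220 × 1/4 = 55
  black smooth-coated: 220 × 1/4 = 55
  white rough-coated: 220 × 1/4 = 55
  white smooth-coated: 220 × 1/4 = 55
χ² = Σ (O − E)² / E
  black rough-coated: (50 − 55)² / 55 = 0.4545
  black smooth-coated: (54 − 55)² / 55 = 0.0182
  white rough-coated: (56 − 55)² / 55 = 0.0182
  white smooth-coated: (60 − 55)² / 55 = 0.4545
χ² = 0.4545 + 0.0182 + 0.0182 + 0.4545 = 0.9454 ≈ 0.945
Degrees of freedom = 4 − 1 = 3; critical value at α = 0.05 is 7.815.
Since 0.945 < 7.815, we fail to reject the null hypothesis — the data are consistent with the 1:1:1:1 ratio.

0.945; consistent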